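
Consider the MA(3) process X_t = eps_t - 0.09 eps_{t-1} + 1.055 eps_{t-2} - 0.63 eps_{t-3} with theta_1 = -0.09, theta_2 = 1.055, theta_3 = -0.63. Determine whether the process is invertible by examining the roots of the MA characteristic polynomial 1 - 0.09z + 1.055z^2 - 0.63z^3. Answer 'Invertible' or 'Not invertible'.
\text{Not invertible}

The MA(q) characteristic polynomial is P(z) = 1 - 0.09z + 1.055z^2 - 0.63z^3.
Invertibility requires all roots to lie outside the unit circle, i.e. |z| > 1 for every root.
Degree 3: look for a simple real root z0 first, then factor out (1 - z/z0) and solve the remaining quadratic.
Testing z0 = 2: P(2) = 1 + (-0.09)(2) + (1.055)(2)^2 + (-0.63)(2)^3
  = 1 + (-0.18) + (4.22) + (-5.04) = 0.  So z_0 = 2 is a root, |z_0| = 2.
Divide out the factor (1 - 0.5 z) = (1 - z/z0) (since 1/z0 = 0.5):
  P(z) = (1 - 0.5 z)(1 + (0.41) z + (1.26) z^2)
  [check: z-coef 0.41 - (0.5) = -0.09; z^2-coef 1.26 - (0.5)(0.41) = 1.055; z^3-coef -(0.5)(1.26) = -0.63.]
Remaining roots from the quadratic factor 1 + (0.41) z + (1.26) z^2:
  Set 1 + (0.41) z + (1.26) z^2 = 0, i.e. a z^2 + b z + c = 0 with a = 1.26, b = 0.41, c = 1.
  Discriminant D = b^2 - 4ac = (0.41)^2 - 4*(1.26)*1 = 0.1681 - (5.04) = -4.8719.
  D < 0, so the roots are the complex-conjugate pair z = (-b +/- i sqrt(-D)) / (2a) = -0.1627 +/- 0.8759i.
  For a conjugate pair |z|^2 = z * conj(z) = (product of roots) = c/a = 1/(1.26) = 0.793651, so |z| = sqrt(0.793651) = 0.8909 for both roots.
Moduli of all roots: 2.0000, 0.8909, 0.8909.
All moduli strictly greater than 1? No.
Verdict: Not invertible.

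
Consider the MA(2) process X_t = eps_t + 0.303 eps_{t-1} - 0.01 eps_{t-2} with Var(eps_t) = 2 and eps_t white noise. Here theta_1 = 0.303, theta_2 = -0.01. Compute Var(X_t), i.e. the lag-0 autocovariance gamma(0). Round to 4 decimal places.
\gamma(0) = 2.1838

For an MA(q) process X_t = eps_t + sum_i theta_i eps_{t-i} with
Var(eps_t) = sigma^2, the variance is
  gamma(0) = sigma^2 * (1 + sum_i theta_i^2).
  sum_i theta_i^2 = (0.303)^2 + (-0.01)^2 = 0.091809 + 0.0001 = 0.091909.
  gamma(0) = 2 * (1 + 0.091909) = 2 * 1.091909 = 2.183818, which rounds to 2.1838.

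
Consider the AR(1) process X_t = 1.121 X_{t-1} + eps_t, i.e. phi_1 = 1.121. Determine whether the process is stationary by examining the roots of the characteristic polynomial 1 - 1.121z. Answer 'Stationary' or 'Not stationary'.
\text{Not stationary}

The AR(p) characteristic polynomial is P(z) = 1 - 1.121z.
Stationarity requires all roots to lie outside the unit circle, i.e. |z| > 1 for every root.
This is linear in z: 1 + (-1.121) z = 0  =>  z = -1/(-1.121) = 0.892061,  |z| = 0.892061.
Moduli of all roots: 0.8921.
All moduli strictly greater than 1? No.
Verdict: Not stationary.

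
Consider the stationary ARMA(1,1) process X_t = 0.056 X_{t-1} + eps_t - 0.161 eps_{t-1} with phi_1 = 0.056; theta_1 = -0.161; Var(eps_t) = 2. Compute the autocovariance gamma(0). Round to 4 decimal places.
\gamma(0) = 2.0221

Multiply the model equation by X_{t-k} and take expectations. With theta_0 = psi_0 = 1 and psi_j the MA(infinity) weights, this gives
  gamma(k) - sum_i phi_i gamma(k-i) = c_k,
  c_k = sigma^2 * sum_{j=k..q} theta_j psi_{j-k}   (c_k = 0 for k > q),
using gamma(-m) = gamma(m).
psi-weights needed (psi_j = theta_j + sum_i phi_i psi_{j-i}):
  psi_1 = theta_1 + phi_1 = -0.161 + (0.056) = -0.105
Right-hand sides:
  c_0 = sigma^2 (1 + theta_1 psi_1) = 2 * (1 + (-0.161)(-0.105)) = 2 * 1.016905 = 2.03381
  c_1 = sigma^2 theta_1 = 2 * (-0.161) = -0.322
  c_2 = 0
Equations for k = 0 and k = 1 (AR order 1):
  gamma(0) = phi_1 gamma(1) + c_0
  gamma(1) = phi_1 gamma(0) + c_1
Substituting the second into the first: gamma(0) (1 - phi_1^2) = c_0 + phi_1 c_1, so
  gamma(0) = (c_0 + phi_1 c_1) / (1 - phi_1^2) = (2.03381 + (0.056)(-0.322)) / (1 - (0.056)^2) = 2.015778 / 0.996864 = 2.022119.
Therefore gamma(0) = 2.0221 (to 4 decimal places).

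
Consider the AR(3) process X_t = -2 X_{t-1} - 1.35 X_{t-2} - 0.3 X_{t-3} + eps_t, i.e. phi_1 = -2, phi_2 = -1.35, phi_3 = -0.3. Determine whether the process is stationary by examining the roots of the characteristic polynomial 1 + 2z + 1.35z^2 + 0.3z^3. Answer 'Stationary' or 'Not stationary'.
\text{Stationary}

The AR(p) characteristic polynomial is P(z) = 1 + 2z + 1.35z^2 + 0.3z^3.
Stationarity requires all roots to lie outside the unit circle, i.e. |z| > 1 for every root.
Degree 3: look for a simple real root z0 first, then factor out (1 - z/z0) and solve the remaining quadratic.
Testing z0 = -2: P(-2) = 1 + (2)(-2) + (1.35)(-2)^2 + (0.3)(-2)^3
  = 1 + (-4) + (5.4) + (-2.4) = 0.  So z_0 = -2 is a root, |z_0| = 2.
Divide out the factor (1 + 0.5 z) = (1 - z/z0) (since 1/z0 = -0.5):
  P(z) = (1 + 0.5 z)(1 + (1.5) z + (0.6) z^2)
  [check: z-coef 1.5 - (-0.5) = 2; z^2-coef 0.6 - (-0.5)(1.5) = 1.35; z^3-coef -(-0.5)(0.6) = 0.3.]
Remaining roots from the quadratic factor 1 + (1.5) z + (0.6) z^2:
  Set 1 + (1.5) z + (0.6) z^2 = 0, i.e. a z^2 + b z + c = 0 with a = 0.6, b = 1.5, c = 1.
  Discriminant D = b^2 - 4ac = (1.5)^2 - 4*(0.6)*1 = 2.25 - (2.4) = -0.15.
  D < 0, so the roots are the complex-conjugate pair z = (-b +/- i sqrt(-D)) / (2a) = -1.25 +/- 0.3227i.
  For a conjugate pair |z|^2 = z * conj(z) = (product of roots) = c/a = 1/(0.6) = 1.666667, so |z| = sqrt(1.666667) = 1.291 for both roots.
Moduli of all roots: 2.0000, 1.2910, 1.2910.
All moduli strictly greater than 1? Yes.
Verdict: Stationary.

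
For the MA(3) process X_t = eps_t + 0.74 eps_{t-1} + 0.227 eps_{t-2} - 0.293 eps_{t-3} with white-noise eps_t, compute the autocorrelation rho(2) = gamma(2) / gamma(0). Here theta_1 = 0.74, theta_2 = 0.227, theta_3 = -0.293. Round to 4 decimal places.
\rho(2) = 0.0060

For an MA(q) process with theta_0 = 1, the autocovariance is
  gamma(k) = sigma^2 * sum_{i=0..q-k} theta_i * theta_{i+k},
and rho(k) = gamma(k) / gamma(0). Sigma^2 cancels.
  numerator   = (1)*(0.227) + (0.74)*(-0.293) = 0.01018.
  denominator = (1)^2 + (0.74)^2 + (0.227)^2 + (-0.293)^2 = 1.684978.
  rho(2) = 0.01018 / 1.684978 = 0.0060.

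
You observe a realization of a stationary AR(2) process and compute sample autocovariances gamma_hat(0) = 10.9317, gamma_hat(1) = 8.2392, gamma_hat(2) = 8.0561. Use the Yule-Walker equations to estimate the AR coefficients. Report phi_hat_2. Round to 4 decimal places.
\hat\phi_{2} = 0.3910

The Yule-Walker equations for an AR(p) process read, in matrix form,
  Gamma_p phi = r_p,   with   (Gamma_p)_{ij} = gamma(|i - j|),
                       (r_p)_i = gamma(i),   i,j = 1..p.
Substitute the sample gammas (Toeplitz matrix and right-hand side of size 2):
  Gamma_p = [[10.9317, 8.2392], [8.2392, 10.9317]]
  r_p     = [8.2392, 8.0561]
Written out:
  10.9317 phi_1 + 8.2392 phi_2 = 8.2392
  8.2392 phi_1 + 10.9317 phi_2 = 8.0561
Solve by Cramer's rule:
  det = gamma(0)^2 - gamma(1)^2 = (10.9317)^2 - (8.2392)^2 = 119.50206489 - 67.88441664 = 51.61764825
  phi_hat_1 = [gamma(1) gamma(0) - gamma(1) gamma(2)] / det = [(8.2392)(10.9317) - (8.2392)(8.0561)] / 51.61764825 = 23.69264352 / 51.61764825 = 0.459
  phi_hat_2 = [gamma(0) gamma(2) - gamma(1)^2] / det = [(10.9317)(8.0561) - (8.2392)^2] / 51.61764825 = 20.18245173 / 51.61764825 = 0.391
So phi_hat = [0.4590, 0.3910].
Therefore phi_hat_2 = 0.3910.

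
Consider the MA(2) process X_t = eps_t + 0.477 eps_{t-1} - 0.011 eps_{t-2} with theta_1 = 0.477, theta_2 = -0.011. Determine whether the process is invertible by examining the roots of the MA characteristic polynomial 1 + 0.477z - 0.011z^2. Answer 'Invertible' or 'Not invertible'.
\text{Invertible}

The MA(q) characteristic polynomial is P(z) = 1 + 0.477z - 0.011z^2.
Invertibility requires all roots to lie outside the unit circle, i.e. |z| > 1 for every root.
Set 1 + (0.477) z + (-0.011) z^2 = 0, i.e. a z^2 + b z + c = 0 with a = -0.011, b = 0.477, c = 1.
Discriminant D = b^2 - 4ac = (0.477)^2 - 4*(-0.011)*1 = 0.227529 - (-0.044) = 0.271529.
D >= 0, so the roots are real: z = (-b +/- sqrt(D)) / (2a) = (-0.477 +/- 0.521084) / (-0.022).
  z_1 = (-0.477 + 0.521084) / (-0.022) = -2.0038,   |z_1| = 2.0038.
  z_2 = (-0.477 - 0.521084) / (-0.022) = 45.3675,   |z_2| = 45.3675.
Moduli of all roots: 2.0038, 45.3675.
All moduli strictly greater than 1? Yes.
Verdict: Invertible.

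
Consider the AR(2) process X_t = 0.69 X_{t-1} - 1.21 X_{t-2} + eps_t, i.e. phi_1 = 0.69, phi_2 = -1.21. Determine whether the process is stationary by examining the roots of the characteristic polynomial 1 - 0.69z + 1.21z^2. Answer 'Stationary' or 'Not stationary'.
\text{Not stationary}

The AR(p) characteristic polynomial is P(z) = 1 - 0.69z + 1.21z^2.
Stationarity requires all roots to lie outside the unit circle, i.e. |z| > 1 for every root.
Set 1 + (-0.69) z + (1.21) z^2 = 0, i.e. a z^2 + b z + c = 0 with a = 1.21, b = -0.69, c = 1.
Discriminant D = b^2 - 4ac = (-0.69)^2 - 4*(1.21)*1 = 0.4761 - (4.84) = -4.3639.
D < 0, so the roots are the complex-conjugate pair z = (-b +/- i sqrt(-D)) / (2a) = 0.2851 +/- 0.8632i.
For a conjugate pair |z|^2 = z * conj(z) = (product of roots) = c/a = 1/(1.21) = 0.826446, so |z| = sqrt(0.826446) = 0.9091 for both roots.
Moduli of all roots: 0.9091, 0.9091.
All moduli strictly greater than 1? No.
Verdict: Not stationary.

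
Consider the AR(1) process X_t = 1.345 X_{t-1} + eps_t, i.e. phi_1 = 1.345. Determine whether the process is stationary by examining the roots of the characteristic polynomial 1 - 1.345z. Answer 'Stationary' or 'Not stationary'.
\text{Not stationary}

The AR(p) characteristic polynomial is P(z) = 1 - 1.345z.
Stationarity requires all roots to lie outside the unit circle, i.e. |z| > 1 for every root.
This is linear in z: 1 + (-1.345) z = 0  =>  z = -1/(-1.345) = 0.743494,  |z| = 0.743494.
Moduli of all roots: 0.7435.
All moduli strictly greater than 1? No.
Verdict: Not stationary.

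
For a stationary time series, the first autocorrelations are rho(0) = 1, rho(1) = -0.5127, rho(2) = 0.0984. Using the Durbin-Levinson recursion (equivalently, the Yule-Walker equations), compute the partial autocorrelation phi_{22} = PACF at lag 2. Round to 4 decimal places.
\phi_{22} = -0.2231

The PACF at lag k is phi_{kk}, the last component of the solution
to the Yule-Walker system G_k phi = r_k where
  (G_k)_{ij} = rho(|i - j|), (r_k)_i = rho(i), i,j = 1..k.
Equivalently, Durbin-Levinson gives phi_{kk} iteratively:
  phi_{11} = rho(1)
  phi_{kk} = [rho(k) - sum_{j=1..k-1} phi_{k-1,j} rho(k-j)]
            / [1 - sum_{j=1..k-1} phi_{k-1,j} rho(j)],
  phi_{k,j} = phi_{k-1,j} - phi_{kk} phi_{k-1,k-j},  j = 1..k-1.
Step k = 1:
  phi_11 = rho(1) = -0.5127.
Step k = 2:
  phi_22 = [rho(2) - phi_11 rho(1)] / [1 - phi_11 rho(1)] = [0.0984 - (-0.5127)(-0.5127)] / [1 - (-0.5127)(-0.5127)]
         = -0.16446129 / 0.73713871 = -0.2231.
Therefore phi_{22} = -0.2231.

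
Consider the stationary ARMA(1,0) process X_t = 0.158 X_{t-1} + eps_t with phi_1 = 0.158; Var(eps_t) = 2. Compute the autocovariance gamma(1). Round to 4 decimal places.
\gamma(1) = 0.3241

Multiply the model equation by X_{t-k} and take expectations. With theta_0 = psi_0 = 1 and psi_j the MA(infinity) weights, this gives
  gamma(k) - sum_i phi_i gamma(k-i) = c_k,
  c_k = sigma^2 * sum_{j=k..q} theta_j psi_{j-k}   (c_k = 0 for k > q),
using gamma(-m) = gamma(m).
Pure AR (q = 0): c_0 = sigma^2 = 2, c_k = 0 for k >= 1.
Equations for k = 0 and k = 1 (AR order 1):
  gamma(0) = phi_1 gamma(1) + c_0
  gamma(1) = phi_1 gamma(0) + c_1
Substituting the second into the first: gamma(0) (1 - phi_1^2) = c_0 + phi_1 c_1, so
  gamma(0) = c_0 / (1 - phi_1^2) = 2 / (1 - (0.158)^2) = 2 / 0.975036 = 2.051206.
  gamma(1) = phi_1 gamma(0) = (0.158)(2.051206) = 0.324091.
Therefore gamma(1) = 0.3241 (to 4 decimal places).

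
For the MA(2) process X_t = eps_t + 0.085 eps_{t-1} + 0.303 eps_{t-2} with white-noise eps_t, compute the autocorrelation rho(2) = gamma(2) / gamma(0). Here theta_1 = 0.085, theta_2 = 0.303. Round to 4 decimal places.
\rho(2) = 0.2757

For an MA(q) process with theta_0 = 1, the autocovariance is
  gamma(k) = sigma^2 * sum_{i=0..q-k} theta_i * theta_{i+k},
and rho(k) = gamma(k) / gamma(0). Sigma^2 cancels.
  numerator   = (1)*(0.303) = 0.303.
  denominator = (1)^2 + (0.085)^2 + (0.303)^2 = 1.099034.
  rho(2) = 0.303 / 1.099034 = 0.2757.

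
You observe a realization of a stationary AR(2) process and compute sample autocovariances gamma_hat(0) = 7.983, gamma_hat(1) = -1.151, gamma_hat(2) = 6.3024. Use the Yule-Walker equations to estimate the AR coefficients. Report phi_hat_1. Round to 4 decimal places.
\hat\phi_{1} = -0.0310

The Yule-Walker equations for an AR(p) process read, in matrix form,
  Gamma_p phi = r_p,   with   (Gamma_p)_{ij} = gamma(|i - j|),
                       (r_p)_i = gamma(i),   i,j = 1..p.
Substitute the sample gammas (Toeplitz matrix and right-hand side of size 2):
  Gamma_p = [[7.983, -1.151], [-1.151, 7.983]]
  r_p     = [-1.151, 6.3024]
Written out:
  7.983 phi_1 - 1.151 phi_2 = -1.151
  -1.151 phi_1 + 7.983 phi_2 = 6.3024
Solve by Cramer's rule:
  det = gamma(0)^2 - gamma(1)^2 = (7.983)^2 - (-1.151)^2 = 63.728289 - 1.324801 = 62.403488
  phi_hat_1 = [gamma(1) gamma(0) - gamma(1) gamma(2)] / det = [(-1.151)(7.983) - (-1.151)(6.3024)] / 62.403488 = -1.9343706 / 62.403488 = -0.031
  phi_hat_2 = [gamma(0) gamma(2) - gamma(1)^2] / det = [(7.983)(6.3024) - (-1.151)^2] / 62.403488 = 48.9872582 / 62.403488 = 0.785
So phi_hat = [-0.0310, 0.7850].
Therefore phi_hat_1 = -0.0310.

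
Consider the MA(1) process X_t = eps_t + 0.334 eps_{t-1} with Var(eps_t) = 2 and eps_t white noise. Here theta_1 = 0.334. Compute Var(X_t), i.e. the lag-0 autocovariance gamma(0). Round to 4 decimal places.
\gamma(0) = 2.2231

For an MA(q) process X_t = eps_t + sum_i theta_i eps_{t-i} with
Var(eps_t) = sigma^2, the variance is
  gamma(0) = sigma^2 * (1 + sum_i theta_i^2).
  sum_i theta_i^2 = (0.334)^2 = 0.111556.
  gamma(0) = 2 * (1 + 0.111556) = 2 * 1.111556 = 2.223112, which rounds to 2.2231.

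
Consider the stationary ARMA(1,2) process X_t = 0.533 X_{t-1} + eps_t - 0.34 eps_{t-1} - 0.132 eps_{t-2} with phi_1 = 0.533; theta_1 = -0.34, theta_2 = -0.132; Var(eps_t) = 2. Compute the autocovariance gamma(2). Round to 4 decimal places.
\gamma(2) = -0.0636

Multiply the model equation by X_{t-k} and take expectations. With theta_0 = psi_0 = 1 and psi_j the MA(infinity) weights, this gives
  gamma(k) - sum_i phi_i gamma(k-i) = c_k,
  c_k = sigma^2 * sum_{j=k..q} theta_j psi_{j-k}   (c_k = 0 for k > q),
using gamma(-m) = gamma(m).
psi-weights needed (psi_j = theta_j + sum_i phi_i psi_{j-i}):
  psi_1 = theta_1 + phi_1 = -0.34 + (0.533) = 0.193
  psi_2 = theta_2 + phi_1 psi_1 = -0.132 + (0.533)(0.193) = -0.029131
Right-hand sides:
  c_0 = sigma^2 (1 + theta_1 psi_1 + theta_2 psi_2) = 2 * (1 + (-0.34)(0.193) + (-0.132)(-0.029131)) = 2 * 0.938225 = 1.876451
  c_1 = sigma^2 (theta_1 + theta_2 psi_1) = 2 * (-0.34 + (-0.132)(0.193)) = -0.730952
  c_2 = sigma^2 theta_2 = 2 * (-0.132) = -0.264
Equations for k = 0 and k = 1 (AR order 1):
  gamma(0) = phi_1 gamma(1) + c_0
  gamma(1) = phi_1 gamma(0) + c_1
Substituting the second into the first: gamma(0) (1 - phi_1^2) = c_0 + phi_1 c_1, so
  gamma(0) = (c_0 + phi_1 c_1) / (1 - phi_1^2) = (1.876451 + (0.533)(-0.730952)) / (1 - (0.533)^2) = 1.486853 / 0.715911 = 2.076869.
  gamma(1) = phi_1 gamma(0) + c_1 = (0.533)(2.076869) + (-0.730952) = 0.376019.
For k = 2: gamma(2) = phi_1 gamma(1) + c_2
  = (0.533)(0.376019) + (-0.264) = -0.063582.
Therefore gamma(2) = -0.0636 (to 4 decimal places).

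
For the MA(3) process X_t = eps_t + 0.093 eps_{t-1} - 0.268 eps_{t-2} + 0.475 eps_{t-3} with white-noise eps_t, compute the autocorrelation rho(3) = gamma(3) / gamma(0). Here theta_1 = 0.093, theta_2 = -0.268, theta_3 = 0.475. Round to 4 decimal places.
\rho(3) = 0.3637

For an MA(q) process with theta_0 = 1, the autocovariance is
  gamma(k) = sigma^2 * sum_{i=0..q-k} theta_i * theta_{i+k},
and rho(k) = gamma(k) / gamma(0). Sigma^2 cancels.
  numerator   = (1)*(0.475) = 0.475.
  denominator = (1)^2 + (0.093)^2 + (-0.268)^2 + (0.475)^2 = 1.306098.
  rho(3) = 0.475 / 1.306098 = 0.3637.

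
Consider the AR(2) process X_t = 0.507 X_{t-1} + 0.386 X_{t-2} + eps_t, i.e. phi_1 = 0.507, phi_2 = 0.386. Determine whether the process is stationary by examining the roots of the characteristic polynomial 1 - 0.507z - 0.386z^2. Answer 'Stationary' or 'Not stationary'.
\text{Stationary}

The AR(p) characteristic polynomial is P(z) = 1 - 0.507z - 0.386z^2.
Stationarity requires all roots to lie outside the unit circle, i.e. |z| > 1 for every root.
Set 1 + (-0.507) z + (-0.386) z^2 = 0, i.e. a z^2 + b z + c = 0 with a = -0.386, b = -0.507, c = 1.
Discriminant D = b^2 - 4ac = (-0.507)^2 - 4*(-0.386)*1 = 0.257049 - (-1.544) = 1.801049.
D >= 0, so the roots are real: z = (-b +/- sqrt(D)) / (2a) = (0.507 +/- 1.342032) / (-0.772).
  z_1 = (0.507 + 1.342032) / (-0.772) = -2.3951,   |z_1| = 2.3951.
  z_2 = (0.507 - 1.342032) / (-0.772) = 1.0816,   |z_2| = 1.0816.
Moduli of all roots: 2.3951, 1.0816.
All moduli strictly greater than 1? Yes.
Verdict: Stationary.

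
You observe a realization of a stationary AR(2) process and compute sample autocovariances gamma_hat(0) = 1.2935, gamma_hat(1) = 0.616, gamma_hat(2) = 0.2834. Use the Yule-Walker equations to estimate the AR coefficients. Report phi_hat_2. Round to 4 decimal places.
\hat\phi_{2} = -0.0100

The Yule-Walker equations for an AR(p) process read, in matrix form,
  Gamma_p phi = r_p,   with   (Gamma_p)_{ij} = gamma(|i - j|),
                       (r_p)_i = gamma(i),   i,j = 1..p.
Substitute the sample gammas (Toeplitz matrix and right-hand side of size 2):
  Gamma_p = [[1.2935, 0.616], [0.616, 1.2935]]
  r_p     = [0.616, 0.2834]
Written out:
  1.2935 phi_1 + 0.616 phi_2 = 0.616
  0.616 phi_1 + 1.2935 phi_2 = 0.2834
Solve by Cramer's rule:
  det = gamma(0)^2 - gamma(1)^2 = (1.2935)^2 - (0.616)^2 = 1.67314225 - 0.379456 = 1.29368625
  phi_hat_1 = [gamma(1) gamma(0) - gamma(1) gamma(2)] / det = [(0.616)(1.2935) - (0.616)(0.2834)] / 1.29368625 = 0.6222216 / 1.29368625 = 0.481
  phi_hat_2 = [gamma(0) gamma(2) - gamma(1)^2] / det = [(1.2935)(0.2834) - (0.616)^2] / 1.29368625 = -0.0128781 / 1.29368625 = -0.01
So phi_hat = [0.4810, -0.0100].
Therefore phi_hat_2 = -0.0100.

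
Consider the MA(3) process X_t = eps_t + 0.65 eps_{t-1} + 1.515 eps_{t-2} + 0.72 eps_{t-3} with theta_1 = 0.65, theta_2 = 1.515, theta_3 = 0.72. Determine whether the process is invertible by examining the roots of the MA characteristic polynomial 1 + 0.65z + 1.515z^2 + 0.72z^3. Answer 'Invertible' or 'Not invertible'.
\text{Not invertible}

The MA(q) characteristic polynomial is P(z) = 1 + 0.65z + 1.515z^2 + 0.72z^3.
Invertibility requires all roots to lie outside the unit circle, i.e. |z| > 1 for every root.
Degree 3: look for a simple real root z0 first, then factor out (1 - z/z0) and solve the remaining quadratic.
Testing z0 = -2: P(-2) = 1 + (0.65)(-2) + (1.515)(-2)^2 + (0.72)(-2)^3
  = 1 + (-1.3) + (6.06) + (-5.76) = 0.  So z_0 = -2 is a root, |z_0| = 2.
Divide out the factor (1 + 0.5 z) = (1 - z/z0) (since 1/z0 = -0.5):
  P(z) = (1 + 0.5 z)(1 + (0.15) z + (1.44) z^2)
  [check: z-coef 0.15 - (-0.5) = 0.65; z^2-coef 1.44 - (-0.5)(0.15) = 1.515; z^3-coef -(-0.5)(1.44) = 0.72.]
Remaining roots from the quadratic factor 1 + (0.15) z + (1.44) z^2:
  Set 1 + (0.15) z + (1.44) z^2 = 0, i.e. a z^2 + b z + c = 0 with a = 1.44, b = 0.15, c = 1.
  Discriminant D = b^2 - 4ac = (0.15)^2 - 4*(1.44)*1 = 0.0225 - (5.76) = -5.7375.
  D < 0, so the roots are the complex-conjugate pair z = (-b +/- i sqrt(-D)) / (2a) = -0.0521 +/- 0.8317i.
  For a conjugate pair |z|^2 = z * conj(z) = (product of roots) = c/a = 1/(1.44) = 0.694444, so |z| = sqrt(0.694444) = 0.8333 for both roots.
Moduli of all roots: 2.0000, 0.8333, 0.8333.
All moduli strictly greater than 1? No.
Verdict: Not invertible.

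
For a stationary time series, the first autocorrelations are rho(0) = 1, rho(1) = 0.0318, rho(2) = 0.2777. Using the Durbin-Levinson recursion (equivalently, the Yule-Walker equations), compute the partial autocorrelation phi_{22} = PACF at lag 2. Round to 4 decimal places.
\phi_{22} = 0.2770

The PACF at lag k is phi_{kk}, the last component of the solution
to the Yule-Walker system G_k phi = r_k where
  (G_k)_{ij} = rho(|i - j|), (r_k)_i = rho(i), i,j = 1..k.
Equivalently, Durbin-Levinson gives phi_{kk} iteratively:
  phi_{11} = rho(1)
  phi_{kk} = [rho(k) - sum_{j=1..k-1} phi_{k-1,j} rho(k-j)]
            / [1 - sum_{j=1..k-1} phi_{k-1,j} rho(j)],
  phi_{k,j} = phi_{k-1,j} - phi_{kk} phi_{k-1,k-j},  j = 1..k-1.
Step k = 1:
  phi_11 = rho(1) = 0.0318.
Step k = 2:
  phi_22 = [rho(2) - phi_11 rho(1)] / [1 - phi_11 rho(1)] = [0.2777 - (0.0318)(0.0318)] / [1 - (0.0318)(0.0318)]
         = 0.27668876 / 0.99898876 = 0.277.
Therefore phi_{22} = 0.2770.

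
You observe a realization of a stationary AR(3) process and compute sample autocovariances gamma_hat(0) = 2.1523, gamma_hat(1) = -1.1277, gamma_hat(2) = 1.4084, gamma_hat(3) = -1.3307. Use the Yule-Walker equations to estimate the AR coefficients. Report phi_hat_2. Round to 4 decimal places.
\hat\phi_{2} = 0.4380

The Yule-Walker equations for an AR(p) process read, in matrix form,
  Gamma_p phi = r_p,   with   (Gamma_p)_{ij} = gamma(|i - j|),
                       (r_p)_i = gamma(i),   i,j = 1..p.
Substitute the sample gammas (Toeplitz matrix and right-hand side of size 3):
  Gamma_p = [[2.1523, -1.1277, 1.4084], [-1.1277, 2.1523, -1.1277], [1.4084, -1.1277, 2.1523]]
  r_p     = [-1.1277, 1.4084, -1.3307]
Written out (R1..R3):
  (R1) 2.1523 phi_1 - 1.1277 phi_2 + 1.4084 phi_3 = -1.1277
  (R2) -1.1277 phi_1 + 2.1523 phi_2 - 1.1277 phi_3 = 1.4084
  (R3) 1.4084 phi_1 - 1.1277 phi_2 + 2.1523 phi_3 = -1.3307
Gaussian elimination:
  R2 <- R2 - (-1.1277/2.1523) R1 = R2 - (-0.523951) R1:  1.56144 phi_2 - 0.389767 phi_3 = 0.81754
  R3 <- R3 - (1.4084/2.1523) R1 = R3 - (0.65437) R1:  -0.389767 phi_2 + 1.230686 phi_3 = -0.592767
  R3 <- R3 - (-0.389767/1.56144) R2 = R3 - (-0.24962) R2:  1.133392 phi_3 = -0.388693
Back-substitution:
  phi_hat_3 = -0.388693 / 1.133392 = -0.342946
  phi_hat_2 = (0.81754 - (-0.389767)(-0.342946)) / 1.56144 = 0.437975
  phi_hat_1 = (-1.1277 - (-1.1277)(0.437975) - (1.4084)(-0.342946)) / 2.1523 = -0.07006
So phi_hat = [-0.0701, 0.4380, -0.3429].
Therefore phi_hat_2 = 0.4380.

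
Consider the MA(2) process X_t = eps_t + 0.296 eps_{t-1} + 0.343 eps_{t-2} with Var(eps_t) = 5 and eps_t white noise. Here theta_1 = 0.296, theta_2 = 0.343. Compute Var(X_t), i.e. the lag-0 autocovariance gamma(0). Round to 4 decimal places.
\gamma(0) = 6.0263

For an MA(q) process X_t = eps_t + sum_i theta_i eps_{t-i} with
Var(eps_t) = sigma^2, the variance is
  gamma(0) = sigma^2 * (1 + sum_i theta_i^2).
  sum_i theta_i^2 = (0.296)^2 + (0.343)^2 = 0.087616 + 0.117649 = 0.205265.
  gamma(0) = 5 * (1 + 0.205265) = 5 * 1.205265 = 6.026325, which rounds to 6.0263.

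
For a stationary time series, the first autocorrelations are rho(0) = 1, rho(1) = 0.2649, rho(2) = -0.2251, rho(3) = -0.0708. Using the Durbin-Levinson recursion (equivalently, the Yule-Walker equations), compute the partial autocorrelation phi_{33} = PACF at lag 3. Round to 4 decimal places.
\phi_{33} = 0.1099

The PACF at lag k is phi_{kk}, the last component of the solution
to the Yule-Walker system G_k phi = r_k where
  (G_k)_{ij} = rho(|i - j|), (r_k)_i = rho(i), i,j = 1..k.
Equivalently, Durbin-Levinson gives phi_{kk} iteratively:
  phi_{11} = rho(1)
  phi_{kk} = [rho(k) - sum_{j=1..k-1} phi_{k-1,j} rho(k-j)]
            / [1 - sum_{j=1..k-1} phi_{k-1,j} rho(j)],
  phi_{k,j} = phi_{k-1,j} - phi_{kk} phi_{k-1,k-j},  j = 1..k-1.
Step k = 1:
  phi_11 = rho(1) = 0.2649.
Step k = 2:
  phi_22 = [rho(2) - phi_11 rho(1)] / [1 - phi_11 rho(1)] = [-0.2251 - (0.2649)(0.2649)] / [1 - (0.2649)(0.2649)]
         = -0.29527201 / 0.92982799 = -0.317556.
  Update: phi_21 = phi_11 - phi_22 phi_11 = 0.2649 - (-0.317556)(0.2649) = 0.34902.
Step k = 3:
  phi_33 = [rho(3) - phi_21 rho(2) - phi_22 rho(1)] / [1 - phi_21 rho(1) - phi_22 rho(2)]
    numerator   = -0.0708 - (0.34902)(-0.2251) - (-0.317556)(0.2649) = 0.09188496
    denominator = 1 - (0.34902)(0.2649) - (-0.317556)(-0.2251) = 0.83606273
  phi_33 = 0.09188496 / 0.83606273 = 0.1099.
Therefore phi_{33} = 0.1099.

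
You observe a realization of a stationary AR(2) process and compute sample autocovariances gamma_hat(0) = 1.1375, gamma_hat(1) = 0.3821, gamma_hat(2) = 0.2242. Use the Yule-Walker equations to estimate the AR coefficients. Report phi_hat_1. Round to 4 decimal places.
\hat\phi_{1} = 0.3040

The Yule-Walker equations for an AR(p) process read, in matrix form,
  Gamma_p phi = r_p,   with   (Gamma_p)_{ij} = gamma(|i - j|),
                       (r_p)_i = gamma(i),   i,j = 1..p.
Substitute the sample gammas (Toeplitz matrix and right-hand side of size 2):
  Gamma_p = [[1.1375, 0.3821], [0.3821, 1.1375]]
  r_p     = [0.3821, 0.2242]
Written out:
  1.1375 phi_1 + 0.3821 phi_2 = 0.3821
  0.3821 phi_1 + 1.1375 phi_2 = 0.2242
Solve by Cramer's rule:
  det = gamma(0)^2 - gamma(1)^2 = (1.1375)^2 - (0.3821)^2 = 1.29390625 - 0.14600041 = 1.14790584
  phi_hat_1 = [gamma(1) gamma(0) - gamma(1) gamma(2)] / det = [(0.3821)(1.1375) - (0.3821)(0.2242)] / 1.14790584 = 0.34897193 / 1.14790584 = 0.304
  phi_hat_2 = [gamma(0) gamma(2) - gamma(1)^2] / det = [(1.1375)(0.2242) - (0.3821)^2] / 1.14790584 = 0.10902709 / 1.14790584 = 0.095
So phi_hat = [0.3040, 0.0950].
Therefore phi_hat_1 = 0.3040.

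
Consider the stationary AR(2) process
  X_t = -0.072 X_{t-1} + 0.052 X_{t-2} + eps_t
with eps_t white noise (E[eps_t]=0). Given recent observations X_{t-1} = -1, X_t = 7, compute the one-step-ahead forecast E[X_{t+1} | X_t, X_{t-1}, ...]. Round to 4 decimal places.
E[X_{t+1} \mid \mathcal F_t] = -0.5560

For an AR(p) model X_t = c + sum_i phi_i X_{t-i} + eps_t, the
one-step-ahead conditional mean is
  E[X_{t+1} | X_t, ...] = c + sum_i phi_i X_{t+1-i}.
Substitute known values:
  E[X_{t+1} | ...] = (-0.072) * (7) + (0.052) * (-1)
                   = -0.5560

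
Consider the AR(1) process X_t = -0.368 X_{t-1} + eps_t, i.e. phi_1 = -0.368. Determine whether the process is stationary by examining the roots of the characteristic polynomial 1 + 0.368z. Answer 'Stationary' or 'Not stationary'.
\text{Stationary}

The AR(p) characteristic polynomial is P(z) = 1 + 0.368z.
Stationarity requires all roots to lie outside the unit circle, i.e. |z| > 1 for every root.
This is linear in z: 1 + (0.368) z = 0  =>  z = -1/(0.368) = -2.717391,  |z| = 2.717391.
Moduli of all roots: 2.7174.
All moduli strictly greater than 1? Yes.
Verdict: Stationary.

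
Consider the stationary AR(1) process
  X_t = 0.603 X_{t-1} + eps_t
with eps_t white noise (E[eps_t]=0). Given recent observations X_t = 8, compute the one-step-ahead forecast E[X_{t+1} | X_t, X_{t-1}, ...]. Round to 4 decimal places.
E[X_{t+1} \mid \mathcal F_t] = 4.8240

For an AR(p) model X_t = c + sum_i phi_i X_{t-i} + eps_t, the
one-step-ahead conditional mean is
  E[X_{t+1} | X_t, ...] = c + sum_i phi_i X_{t+1-i}.
Substitute known values:
  E[X_{t+1} | ...] = (0.603) * (8)
                   = 4.8240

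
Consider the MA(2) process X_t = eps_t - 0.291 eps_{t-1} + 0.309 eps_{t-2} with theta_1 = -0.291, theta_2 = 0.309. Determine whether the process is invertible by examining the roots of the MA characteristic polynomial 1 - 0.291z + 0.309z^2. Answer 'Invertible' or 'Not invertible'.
\text{Invertible}

The MA(q) characteristic polynomial is P(z) = 1 - 0.291z + 0.309z^2.
Invertibility requires all roots to lie outside the unit circle, i.e. |z| > 1 for every root.
Set 1 + (-0.291) z + (0.309) z^2 = 0, i.e. a z^2 + b z + c = 0 with a = 0.309, b = -0.291, c = 1.
Discriminant D = b^2 - 4ac = (-0.291)^2 - 4*(0.309)*1 = 0.084681 - (1.236) = -1.151319.
D < 0, so the roots are the complex-conjugate pair z = (-b +/- i sqrt(-D)) / (2a) = 0.4709 +/- 1.7362i.
For a conjugate pair |z|^2 = z * conj(z) = (product of roots) = c/a = 1/(0.309) = 3.236246, so |z| = sqrt(3.236246) = 1.799 for both roots.
Moduli of all roots: 1.7990, 1.7990.
All moduli strictly greater than 1? Yes.
Verdict: Invertible.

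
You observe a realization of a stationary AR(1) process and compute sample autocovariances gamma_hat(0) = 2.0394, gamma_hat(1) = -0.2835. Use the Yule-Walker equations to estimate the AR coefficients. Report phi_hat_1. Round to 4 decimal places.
\hat\phi_{1} = -0.1390

The Yule-Walker equations for an AR(p) process read, in matrix form,
  Gamma_p phi = r_p,   with   (Gamma_p)_{ij} = gamma(|i - j|),
                       (r_p)_i = gamma(i),   i,j = 1..p.
Substitute the sample gammas (Toeplitz matrix and right-hand side of size 1):
  Gamma_p = [[2.0394]]
  r_p     = [-0.2835]
With p = 1 this is the single equation gamma(0) phi_1 = gamma(1):
  phi_hat_1 = gamma(1) / gamma(0) = -0.2835 / 2.0394 = -0.1390.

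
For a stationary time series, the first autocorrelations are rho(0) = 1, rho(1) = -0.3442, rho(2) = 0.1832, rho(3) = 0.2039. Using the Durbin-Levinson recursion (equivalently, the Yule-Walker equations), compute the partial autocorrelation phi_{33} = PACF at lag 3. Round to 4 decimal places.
\phi_{33} = 0.3280

The PACF at lag k is phi_{kk}, the last component of the solution
to the Yule-Walker system G_k phi = r_k where
  (G_k)_{ij} = rho(|i - j|), (r_k)_i = rho(i), i,j = 1..k.
Equivalently, Durbin-Levinson gives phi_{kk} iteratively:
  phi_{11} = rho(1)
  phi_{kk} = [rho(k) - sum_{j=1..k-1} phi_{k-1,j} rho(k-j)]
            / [1 - sum_{j=1..k-1} phi_{k-1,j} rho(j)],
  phi_{k,j} = phi_{k-1,j} - phi_{kk} phi_{k-1,k-j},  j = 1..k-1.
Step k = 1:
  phi_11 = rho(1) = -0.3442.
Step k = 2:
  phi_22 = [rho(2) - phi_11 rho(1)] / [1 - phi_11 rho(1)] = [0.1832 - (-0.3442)(-0.3442)] / [1 - (-0.3442)(-0.3442)]
         = 0.06472636 / 0.88152636 = 0.073425.
  Update: phi_21 = phi_11 - phi_22 phi_11 = -0.3442 - (0.073425)(-0.3442) = -0.318927.
Step k = 3:
  phi_33 = [rho(3) - phi_21 rho(2) - phi_22 rho(1)] / [1 - phi_21 rho(1) - phi_22 rho(2)]
    numerator   = 0.2039 - (-0.318927)(0.1832) - (0.073425)(-0.3442) = 0.28760042
    denominator = 1 - (-0.318927)(-0.3442) - (0.073425)(0.1832) = 0.87677381
  phi_33 = 0.28760042 / 0.87677381 = 0.328.
Therefore phi_{33} = 0.3280.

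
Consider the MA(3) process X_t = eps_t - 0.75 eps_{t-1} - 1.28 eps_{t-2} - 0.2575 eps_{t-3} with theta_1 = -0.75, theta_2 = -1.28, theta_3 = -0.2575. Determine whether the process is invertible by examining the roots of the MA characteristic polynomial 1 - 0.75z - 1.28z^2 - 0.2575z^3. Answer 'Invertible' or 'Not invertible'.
\text{Not invertible}

The MA(q) characteristic polynomial is P(z) = 1 - 0.75z - 1.28z^2 - 0.2575z^3.
Invertibility requires all roots to lie outside the unit circle, i.e. |z| > 1 for every root.
Degree 3: look for a simple real root z0 first, then factor out (1 - z/z0) and solve the remaining quadratic.
Testing z0 = -4: P(-4) = 1 + (-0.75)(-4) + (-1.28)(-4)^2 + (-0.2575)(-4)^3
  = 1 + (3) + (-20.48) + (16.48) = 0.  So z_0 = -4 is a root, |z_0| = 4.
Divide out the factor (1 + 0.25 z) = (1 - z/z0) (since 1/z0 = -0.25):
  P(z) = (1 + 0.25 z)(1 + (-1) z + (-1.03) z^2)
  [check: z-coef -1 - (-0.25) = -0.75; z^2-coef -1.03 - (-0.25)(-1) = -1.28; z^3-coef -(-0.25)(-1.03) = -0.2575.]
Remaining roots from the quadratic factor 1 + (-1) z + (-1.03) z^2:
  Set 1 + (-1) z + (-1.03) z^2 = 0, i.e. a z^2 + b z + c = 0 with a = -1.03, b = -1, c = 1.
  Discriminant D = b^2 - 4ac = (-1)^2 - 4*(-1.03)*1 = 1 - (-4.12) = 5.12.
  D >= 0, so the roots are real: z = (-b +/- sqrt(D)) / (2a) = (1 +/- 2.262742) / (-2.06).
    z_1 = (1 + 2.262742) / (-2.06) = -1.5839,   |z_1| = 1.5839.
    z_2 = (1 - 2.262742) / (-2.06) = 0.613,   |z_2| = 0.613.
Moduli of all roots: 4.0000, 1.5839, 0.6130.
All moduli strictly greater than 1? No.
Verdict: Not invertible.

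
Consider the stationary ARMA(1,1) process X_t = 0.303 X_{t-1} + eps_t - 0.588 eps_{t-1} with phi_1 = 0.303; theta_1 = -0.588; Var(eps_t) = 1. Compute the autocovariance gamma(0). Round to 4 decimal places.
\gamma(0) = 1.0894

Multiply the model equation by X_{t-k} and take expectations. With theta_0 = psi_0 = 1 and psi_j the MA(infinity) weights, this gives
  gamma(k) - sum_i phi_i gamma(k-i) = c_k,
  c_k = sigma^2 * sum_{j=k..q} theta_j psi_{j-k}   (c_k = 0 for k > q),
using gamma(-m) = gamma(m).
psi-weights needed (psi_j = theta_j + sum_i phi_i psi_{j-i}):
  psi_1 = theta_1 + phi_1 = -0.588 + (0.303) = -0.285
Right-hand sides:
  c_0 = sigma^2 (1 + theta_1 psi_1) = 1 * (1 + (-0.588)(-0.285)) = 1 * 1.16758 = 1.16758
  c_1 = sigma^2 theta_1 = 1 * (-0.588) = -0.588
  c_2 = 0
Equations for k = 0 and k = 1 (AR order 1):
  gamma(0) = phi_1 gamma(1) + c_0
  gamma(1) = phi_1 gamma(0) + c_1
Substituting the second into the first: gamma(0) (1 - phi_1^2) = c_0 + phi_1 c_1, so
  gamma(0) = (c_0 + phi_1 c_1) / (1 - phi_1^2) = (1.16758 + (0.303)(-0.588)) / (1 - (0.303)^2) = 0.989416 / 0.908191 = 1.089436.
Therefore gamma(0) = 1.0894 (to 4 decimal places).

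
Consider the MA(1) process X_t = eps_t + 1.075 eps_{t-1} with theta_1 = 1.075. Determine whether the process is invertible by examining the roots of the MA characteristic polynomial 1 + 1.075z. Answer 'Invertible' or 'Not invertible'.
\text{Not invertible}

The MA(q) characteristic polynomial is P(z) = 1 + 1.075z.
Invertibility requires all roots to lie outside the unit circle, i.e. |z| > 1 for every root.
This is linear in z: 1 + (1.075) z = 0  =>  z = -1/(1.075) = -0.930233,  |z| = 0.930233.
Moduli of all roots: 0.9302.
All moduli strictly greater than 1? No.
Verdict: Not invertible.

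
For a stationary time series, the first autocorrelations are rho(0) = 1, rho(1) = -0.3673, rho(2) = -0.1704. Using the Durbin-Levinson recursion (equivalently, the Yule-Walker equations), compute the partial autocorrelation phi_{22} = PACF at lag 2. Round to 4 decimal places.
\phi_{22} = -0.3529

The PACF at lag k is phi_{kk}, the last component of the solution
to the Yule-Walker system G_k phi = r_k where
  (G_k)_{ij} = rho(|i - j|), (r_k)_i = rho(i), i,j = 1..k.
Equivalently, Durbin-Levinson gives phi_{kk} iteratively:
  phi_{11} = rho(1)
  phi_{kk} = [rho(k) - sum_{j=1..k-1} phi_{k-1,j} rho(k-j)]
            / [1 - sum_{j=1..k-1} phi_{k-1,j} rho(j)],
  phi_{k,j} = phi_{k-1,j} - phi_{kk} phi_{k-1,k-j},  j = 1..k-1.
Step k = 1:
  phi_11 = rho(1) = -0.3673.
Step k = 2:
  phi_22 = [rho(2) - phi_11 rho(1)] / [1 - phi_11 rho(1)] = [-0.1704 - (-0.3673)(-0.3673)] / [1 - (-0.3673)(-0.3673)]
         = -0.30530929 / 0.86509071 = -0.3529.
Therefore phi_{22} = -0.3529.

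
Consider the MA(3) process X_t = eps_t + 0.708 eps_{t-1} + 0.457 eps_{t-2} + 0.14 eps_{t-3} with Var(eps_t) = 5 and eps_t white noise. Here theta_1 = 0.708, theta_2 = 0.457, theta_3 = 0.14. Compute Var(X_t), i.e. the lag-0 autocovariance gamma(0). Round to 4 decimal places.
\gamma(0) = 8.6486

For an MA(q) process X_t = eps_t + sum_i theta_i eps_{t-i} with
Var(eps_t) = sigma^2, the variance is
  gamma(0) = sigma^2 * (1 + sum_i theta_i^2).
  sum_i theta_i^2 = (0.708)^2 + (0.457)^2 + (0.14)^2 = 0.501264 + 0.208849 + 0.0196 = 0.729713.
  gamma(0) = 5 * (1 + 0.729713) = 5 * 1.729713 = 8.648565, which rounds to 8.6486.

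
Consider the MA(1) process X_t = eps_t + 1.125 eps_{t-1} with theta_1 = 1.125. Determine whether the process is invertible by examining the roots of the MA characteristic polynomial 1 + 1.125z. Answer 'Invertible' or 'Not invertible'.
\text{Not invertible}

The MA(q) characteristic polynomial is P(z) = 1 + 1.125z.
Invertibility requires all roots to lie outside the unit circle, i.e. |z| > 1 for every root.
This is linear in z: 1 + (1.125) z = 0  =>  z = -1/(1.125) = -0.888889,  |z| = 0.888889.
Moduli of all roots: 0.8889.
All moduli strictly greater than 1? No.
Verdict: Not invertible.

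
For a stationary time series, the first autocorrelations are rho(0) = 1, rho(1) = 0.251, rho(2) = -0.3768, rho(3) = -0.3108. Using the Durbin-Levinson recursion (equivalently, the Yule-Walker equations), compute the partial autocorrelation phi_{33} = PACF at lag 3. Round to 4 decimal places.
\phi_{33} = -0.0739

The PACF at lag k is phi_{kk}, the last component of the solution
to the Yule-Walker system G_k phi = r_k where
  (G_k)_{ij} = rho(|i - j|), (r_k)_i = rho(i), i,j = 1..k.
Equivalently, Durbin-Levinson gives phi_{kk} iteratively:
  phi_{11} = rho(1)
  phi_{kk} = [rho(k) - sum_{j=1..k-1} phi_{k-1,j} rho(k-j)]
            / [1 - sum_{j=1..k-1} phi_{k-1,j} rho(j)],
  phi_{k,j} = phi_{k-1,j} - phi_{kk} phi_{k-1,k-j},  j = 1..k-1.
Step k = 1:
  phi_11 = rho(1) = 0.251.
Step k = 2:
  phi_22 = [rho(2) - phi_11 rho(1)] / [1 - phi_11 rho(1)] = [-0.3768 - (0.251)(0.251)] / [1 - (0.251)(0.251)]
         = -0.439801 / 0.936999 = -0.469372.
  Update: phi_21 = phi_11 - phi_22 phi_11 = 0.251 - (-0.469372)(0.251) = 0.368812.
Step k = 3:
  phi_33 = [rho(3) - phi_21 rho(2) - phi_22 rho(1)] / [1 - phi_21 rho(1) - phi_22 rho(2)]
    numerator   = -0.3108 - (0.368812)(-0.3768) - (-0.469372)(0.251) = -0.05401916
    denominator = 1 - (0.368812)(0.251) - (-0.469372)(-0.3768) = 0.73056877
  phi_33 = -0.05401916 / 0.73056877 = -0.0739.
Therefore phi_{33} = -0.0739.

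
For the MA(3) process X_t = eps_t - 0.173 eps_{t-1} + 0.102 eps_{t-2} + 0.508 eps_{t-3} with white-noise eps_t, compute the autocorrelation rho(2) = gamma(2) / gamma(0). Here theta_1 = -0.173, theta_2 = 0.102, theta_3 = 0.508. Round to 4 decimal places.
\rho(2) = 0.0109

For an MA(q) process with theta_0 = 1, the autocovariance is
  gamma(k) = sigma^2 * sum_{i=0..q-k} theta_i * theta_{i+k},
and rho(k) = gamma(k) / gamma(0). Sigma^2 cancels.
  numerator   = (1)*(0.102) + (-0.173)*(0.508) = 0.014116.
  denominator = (1)^2 + (-0.173)^2 + (0.102)^2 + (0.508)^2 = 1.298397.
  rho(2) = 0.014116 / 1.298397 = 0.0109.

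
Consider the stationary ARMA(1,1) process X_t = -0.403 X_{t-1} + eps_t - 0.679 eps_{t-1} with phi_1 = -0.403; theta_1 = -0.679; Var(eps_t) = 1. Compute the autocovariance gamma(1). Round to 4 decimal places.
\gamma(1) = -1.6453

Multiply the model equation by X_{t-k} and take expectations. With theta_0 = psi_0 = 1 and psi_j the MA(infinity) weights, this gives
  gamma(k) - sum_i phi_i gamma(k-i) = c_k,
  c_k = sigma^2 * sum_{j=k..q} theta_j psi_{j-k}   (c_k = 0 for k > q),
using gamma(-m) = gamma(m).
psi-weights needed (psi_j = theta_j + sum_i phi_i psi_{j-i}):
  psi_1 = theta_1 + phi_1 = -0.679 + (-0.403) = -1.082
Right-hand sides:
  c_0 = sigma^2 (1 + theta_1 psi_1) = 1 * (1 + (-0.679)(-1.082)) = 1 * 1.734678 = 1.734678
  c_1 = sigma^2 theta_1 = 1 * (-0.679) = -0.679
  c_2 = 0
Equations for k = 0 and k = 1 (AR order 1):
  gamma(0) = phi_1 gamma(1) + c_0
  gamma(1) = phi_1 gamma(0) + c_1
Substituting the second into the first: gamma(0) (1 - phi_1^2) = c_0 + phi_1 c_1, so
  gamma(0) = (c_0 + phi_1 c_1) / (1 - phi_1^2) = (1.734678 + (-0.403)(-0.679)) / (1 - (-0.403)^2) = 2.008315 / 0.837591 = 2.397728.
  gamma(1) = phi_1 gamma(0) + c_1 = (-0.403)(2.397728) + (-0.679) = -1.645284.
Therefore gamma(1) = -1.6453 (to 4 decimal places).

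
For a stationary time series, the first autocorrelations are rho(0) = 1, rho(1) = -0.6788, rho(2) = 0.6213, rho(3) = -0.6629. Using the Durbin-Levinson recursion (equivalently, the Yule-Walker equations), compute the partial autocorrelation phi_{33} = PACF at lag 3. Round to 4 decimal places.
\phi_{33} = -0.3350

The PACF at lag k is phi_{kk}, the last component of the solution
to the Yule-Walker system G_k phi = r_k where
  (G_k)_{ij} = rho(|i - j|), (r_k)_i = rho(i), i,j = 1..k.
Equivalently, Durbin-Levinson gives phi_{kk} iteratively:
  phi_{11} = rho(1)
  phi_{kk} = [rho(k) - sum_{j=1..k-1} phi_{k-1,j} rho(k-j)]
            / [1 - sum_{j=1..k-1} phi_{k-1,j} rho(j)],
  phi_{k,j} = phi_{k-1,j} - phi_{kk} phi_{k-1,k-j},  j = 1..k-1.
Step k = 1:
  phi_11 = rho(1) = -0.6788.
Step k = 2:
  phi_22 = [rho(2) - phi_11 rho(1)] / [1 - phi_11 rho(1)] = [0.6213 - (-0.6788)(-0.6788)] / [1 - (-0.6788)(-0.6788)]
         = 0.16053056 / 0.53923056 = 0.297703.
  Update: phi_21 = phi_11 - phi_22 phi_11 = -0.6788 - (0.297703)(-0.6788) = -0.476719.
Step k = 3:
  phi_33 = [rho(3) - phi_21 rho(2) - phi_22 rho(1)] / [1 - phi_21 rho(1) - phi_22 rho(2)]
    numerator   = -0.6629 - (-0.476719)(0.6213) - (0.297703)(-0.6788) = -0.16463356
    denominator = 1 - (-0.476719)(-0.6788) - (0.297703)(0.6213) = 0.49144013
  phi_33 = -0.16463356 / 0.49144013 = -0.335.
Therefore phi_{33} = -0.3350.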